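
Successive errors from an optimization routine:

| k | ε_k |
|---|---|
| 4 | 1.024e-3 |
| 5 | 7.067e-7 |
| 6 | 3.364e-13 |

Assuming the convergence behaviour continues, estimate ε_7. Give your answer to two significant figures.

First estimate the order: p ≈ ln(ε_6/ε_5) / ln(ε_5/ε_4) = ln(3.364e-13/7.067e-7)/ln(7.067e-7/1.024e-3) = ln(4.76015e-07)/ln(0.000690137) ≈ 2.0001.
Then ε_7 ≈ ε_6·(ε_6/ε_5)^p = 3.364e-13·(4.76015e-07)^2.0001 = 3.364e-13·2.26261e-13 ≈ 7.611e-26.

7.6e-26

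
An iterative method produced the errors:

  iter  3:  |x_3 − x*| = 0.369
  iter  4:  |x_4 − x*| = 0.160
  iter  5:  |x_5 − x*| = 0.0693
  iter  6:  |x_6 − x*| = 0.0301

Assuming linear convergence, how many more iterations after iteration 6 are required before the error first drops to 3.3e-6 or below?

11

Rate ρ ≈ |x_6 − x*|/|x_5 − x*| = 0.0301/0.0693 = 0.4343.
After j more steps, |x_{6+j} − x*| ≈ 0.0301·ρ^j; need ρ^j ≤ 3.3e-6/0.0301 = 0.000109635.
j ≥ ln(0.000109635)/ln(0.4343) = -9.1184/-0.83402 = 10.933.
So 11 more iterations are needed.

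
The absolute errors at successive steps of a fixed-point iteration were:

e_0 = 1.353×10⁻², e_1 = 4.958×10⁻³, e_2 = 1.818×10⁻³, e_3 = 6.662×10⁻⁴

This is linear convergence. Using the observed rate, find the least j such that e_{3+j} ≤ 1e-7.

9

Rate ρ ≈ e_3/e_2 = 6.662×10⁻⁴/1.818×10⁻³ = 0.3664.
After j more steps, e_{3+j} ≈ 6.662×10⁻⁴·ρ^j; need ρ^j ≤ 1e-7/6.662×10⁻⁴ = 0.000150105.
j ≥ ln(0.000150105)/ln(0.3664) = -8.8042/-1.00403 = 8.769.
So 9 more iterations are needed.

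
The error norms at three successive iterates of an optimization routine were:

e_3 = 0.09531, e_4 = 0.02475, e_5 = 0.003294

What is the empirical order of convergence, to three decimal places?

1.496

p ≈ ln(e_5/e_4) / ln(e_4/e_3)
  = ln(0.003294/0.02475) / ln(0.02475/0.09531)
  = ln(0.133091) / ln(0.259679)
  = -2.016722 / -1.348309 ≈ 1.495742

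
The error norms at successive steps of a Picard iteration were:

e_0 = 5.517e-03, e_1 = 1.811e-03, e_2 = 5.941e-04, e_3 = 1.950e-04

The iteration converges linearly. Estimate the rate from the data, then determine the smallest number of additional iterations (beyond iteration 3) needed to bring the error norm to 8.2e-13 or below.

Rate ρ ≈ e_3/e_2 = 1.950e-04/5.941e-04 = 0.3282.
After j more steps, e_{3+j} ≈ 1.950e-04·ρ^j; need ρ^j ≤ 8.2e-13/1.950e-04 = 4.20513e-09.
j ≥ ln(4.20513e-09)/ln(0.3282) = -19.2870/-1.11413 = 17.311.
So 18 more iterations are needed.

18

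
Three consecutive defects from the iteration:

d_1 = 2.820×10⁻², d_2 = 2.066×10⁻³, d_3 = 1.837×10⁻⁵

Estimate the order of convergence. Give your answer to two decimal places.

1.81

p ≈ ln(d_3/d_2) / ln(d_2/d_1)
  = ln(1.837×10⁻⁵/2.066×10⁻³) / ln(2.066×10⁻³/2.820×10⁻²)
  = ln(0.00889158) / ln(0.0732624)
  = -4.72265 / -2.61371 ≈ 1.80688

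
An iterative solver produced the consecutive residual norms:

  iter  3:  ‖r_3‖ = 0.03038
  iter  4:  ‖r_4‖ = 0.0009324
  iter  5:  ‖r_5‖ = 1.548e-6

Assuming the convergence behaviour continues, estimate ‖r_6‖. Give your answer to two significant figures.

First estimate the order: p ≈ ln(‖r_5‖/‖r_4‖) / ln(‖r_4‖/‖r_3‖) = ln(1.548e-6/0.0009324)/ln(0.0009324/0.03038) = ln(0.00166023)/ln(0.0306912) ≈ 1.8373.
Then ‖r_6‖ ≈ ‖r_5‖·(‖r_5‖/‖r_4‖)^p = 1.548e-6·(0.00166023)^1.8373 = 1.548e-6·7.80935e-06 ≈ 1.209e-11.

1.2e-11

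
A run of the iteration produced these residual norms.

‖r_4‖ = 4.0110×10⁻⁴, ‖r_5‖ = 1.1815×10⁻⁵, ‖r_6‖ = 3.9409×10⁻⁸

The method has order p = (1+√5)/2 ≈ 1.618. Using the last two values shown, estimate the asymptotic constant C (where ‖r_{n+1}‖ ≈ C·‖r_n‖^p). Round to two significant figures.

3.7

C ≈ ‖r_6‖ / ‖r_5‖^1.618
  = 3.9409×10⁻⁸ / (1.1815×10⁻⁵)^1.618
  = 3.9409×10⁻⁸ / 1.06463e-08 ≈ 3.7017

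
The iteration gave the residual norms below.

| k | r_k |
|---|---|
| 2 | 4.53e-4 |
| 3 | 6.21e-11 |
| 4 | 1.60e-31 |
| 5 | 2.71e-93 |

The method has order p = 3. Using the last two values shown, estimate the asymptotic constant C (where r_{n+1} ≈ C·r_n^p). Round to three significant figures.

C ≈ r_5 / r_4^3
  = 2.71e-93 / (1.60e-31)^3
  = 2.71e-93 / 4.096e-93 ≈ 0.66162

0.662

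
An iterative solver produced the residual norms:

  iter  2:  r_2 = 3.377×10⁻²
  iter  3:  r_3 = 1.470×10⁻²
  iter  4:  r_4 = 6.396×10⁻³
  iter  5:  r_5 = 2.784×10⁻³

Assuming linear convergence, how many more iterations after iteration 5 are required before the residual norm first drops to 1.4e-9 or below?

18

Rate ρ ≈ r_5/r_4 = 2.784×10⁻³/6.396×10⁻³ = 0.4353.
After j more steps, r_{5+j} ≈ 2.784×10⁻³·ρ^j; need ρ^j ≤ 1.4e-9/2.784×10⁻³ = 5.02874e-07.
j ≥ ln(5.02874e-07)/ln(0.4353) = -14.5029/-0.83172 = 17.437.
So 18 more iterations are needed.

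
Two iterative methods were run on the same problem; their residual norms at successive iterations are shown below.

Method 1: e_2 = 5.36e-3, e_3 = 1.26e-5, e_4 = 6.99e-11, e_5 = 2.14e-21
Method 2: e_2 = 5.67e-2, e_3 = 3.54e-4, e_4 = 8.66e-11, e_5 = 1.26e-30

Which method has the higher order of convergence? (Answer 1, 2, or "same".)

2

Method 1: p ≈ ln(2.14e-21/6.99e-11)/ln(6.99e-11/1.26e-5) ≈ 2.00.
Method 2: p ≈ ln(1.26e-30/8.66e-11)/ln(8.66e-11/3.54e-4) ≈ 3.00.
Method 2 has the higher order (≈3.0 vs ≈2.0).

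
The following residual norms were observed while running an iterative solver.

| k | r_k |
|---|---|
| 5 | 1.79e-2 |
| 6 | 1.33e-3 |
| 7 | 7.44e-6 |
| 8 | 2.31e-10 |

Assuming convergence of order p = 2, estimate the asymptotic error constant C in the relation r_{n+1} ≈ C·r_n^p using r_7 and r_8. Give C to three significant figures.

4.17

C ≈ r_8 / r_7^2
  = 2.31e-10 / (7.44e-6)^2
  = 2.31e-10 / 5.53536e-11 ≈ 4.1732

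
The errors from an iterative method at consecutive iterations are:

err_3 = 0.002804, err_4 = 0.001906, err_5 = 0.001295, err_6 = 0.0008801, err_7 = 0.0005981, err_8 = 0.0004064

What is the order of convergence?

1

Consecutive ratios: err_8/err_7 = 0.0004064/0.0005981 = 0.679485, err_7/err_6 = 0.0005981/0.0008801 = 0.679582.
p ≈ ln(0.679485)/ln(0.679582) = -0.3864/-0.3863 ≈ 1.00.
So the convergence is linear (order 1).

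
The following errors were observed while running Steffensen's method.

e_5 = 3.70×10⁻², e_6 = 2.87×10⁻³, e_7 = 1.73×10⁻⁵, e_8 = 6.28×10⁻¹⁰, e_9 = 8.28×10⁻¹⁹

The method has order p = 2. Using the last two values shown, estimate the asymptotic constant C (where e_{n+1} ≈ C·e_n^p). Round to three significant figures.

2.10

C ≈ e_9 / e_8^2
  = 8.28×10⁻¹⁹ / (6.28×10⁻¹⁰)^2
  = 8.28×10⁻¹⁹ / 3.94384e-19 ≈ 2.0995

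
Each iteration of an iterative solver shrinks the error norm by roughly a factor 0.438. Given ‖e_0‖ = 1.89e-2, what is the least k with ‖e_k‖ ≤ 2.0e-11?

After k steps, ‖e_k‖ ≈ 1.89e-2·0.438^k.
Need 0.438^k ≤ 2.0e-11/1.89e-2 = 1.0582e-09.
k ≥ ln(1.0582e-09)/ln(0.438) = -20.6667/-0.82554 = 25.034.
Smallest integer k = 26.

26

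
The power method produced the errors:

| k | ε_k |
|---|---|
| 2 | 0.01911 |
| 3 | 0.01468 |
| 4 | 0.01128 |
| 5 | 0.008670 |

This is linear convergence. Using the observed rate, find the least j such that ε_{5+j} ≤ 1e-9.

61

Rate ρ ≈ ε_5/ε_4 = 0.008670/0.01128 = 0.7686.
After j more steps, ε_{5+j} ≈ 0.008670·ρ^j; need ρ^j ≤ 1e-9/0.008670 = 1.1534e-07.
j ≥ ln(1.1534e-07)/ln(0.7686) = -15.9754/-0.26318 = 60.701.
So 61 more iterations are needed.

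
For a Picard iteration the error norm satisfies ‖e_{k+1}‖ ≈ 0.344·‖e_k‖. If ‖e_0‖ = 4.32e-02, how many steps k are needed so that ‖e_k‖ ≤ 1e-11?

21

After k steps, ‖e_k‖ ≈ 4.32e-02·0.344^k.
Need 0.344^k ≤ 1e-11/4.32e-02 = 2.31481e-10.
k ≥ ln(2.31481e-10)/ln(0.344) = -22.1865/-1.06711 = 20.791.
Smallest integer k = 21.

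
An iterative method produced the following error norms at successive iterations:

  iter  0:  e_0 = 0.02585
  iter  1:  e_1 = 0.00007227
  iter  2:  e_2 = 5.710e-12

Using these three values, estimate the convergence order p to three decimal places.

2.781

p ≈ ln(e_2/e_1) / ln(e_1/e_0)
  = ln(5.710e-12/0.00007227) / ln(0.00007227/0.02585)
  = ln(7.90093e-08) / ln(0.00279574)
  = -16.353700 / -5.879658 ≈ 2.781403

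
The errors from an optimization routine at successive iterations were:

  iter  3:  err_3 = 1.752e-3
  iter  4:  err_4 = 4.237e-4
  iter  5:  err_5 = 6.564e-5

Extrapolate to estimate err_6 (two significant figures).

5.7e-6

First estimate the order: p ≈ ln(err_5/err_4) / ln(err_4/err_3) = ln(6.564e-5/4.237e-4)/ln(4.237e-4/1.752e-3) = ln(0.154921)/ln(0.241838) ≈ 1.3137.
Then err_6 ≈ err_5·(err_5/err_4)^p = 6.564e-5·(0.154921)^1.3137 = 6.564e-5·0.0863074 ≈ 5.665e-06.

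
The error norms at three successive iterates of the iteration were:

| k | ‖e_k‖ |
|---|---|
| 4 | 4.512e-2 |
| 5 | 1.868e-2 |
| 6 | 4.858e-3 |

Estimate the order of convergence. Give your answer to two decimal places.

1.53

p ≈ ln(‖e_6‖/‖e_5‖) / ln(‖e_5‖/‖e_4‖)
  = ln(4.858e-3/1.868e-2) / ln(1.868e-2/4.512e-2)
  = ln(0.260064) / ln(0.414007)
  = -1.34683 / -0.88187 ≈ 1.52724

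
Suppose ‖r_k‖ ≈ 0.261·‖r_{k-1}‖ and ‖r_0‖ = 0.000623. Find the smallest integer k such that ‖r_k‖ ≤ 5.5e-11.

13

After k steps, ‖r_k‖ ≈ 0.000623·0.261^k.
Need 0.261^k ≤ 5.5e-11/0.000623 = 8.82825e-08.
k ≥ ln(8.82825e-08)/ln(0.261) = -16.2427/-1.34323 = 12.092.
Smallest integer k = 13.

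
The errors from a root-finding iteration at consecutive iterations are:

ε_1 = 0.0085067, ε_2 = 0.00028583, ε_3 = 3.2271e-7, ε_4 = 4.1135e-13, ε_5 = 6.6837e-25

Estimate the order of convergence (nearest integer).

Consecutive ratios: ε_5/ε_4 = 6.6837e-25/4.1135e-13 = 1.62482e-12, ε_4/ε_3 = 4.1135e-13/3.2271e-7 = 1.27467e-06.
p ≈ ln(1.62482e-12)/ln(1.27467e-06) = -27.1456/-13.5728 ≈ 2.00.
So the convergence is quadratic (order 2).

2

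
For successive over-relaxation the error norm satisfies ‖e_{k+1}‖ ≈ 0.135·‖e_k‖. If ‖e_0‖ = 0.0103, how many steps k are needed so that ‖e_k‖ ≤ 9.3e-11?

10

After k steps, ‖e_k‖ ≈ 0.0103·0.135^k.
Need 0.135^k ≤ 9.3e-11/0.0103 = 9.02913e-09.
k ≥ ln(9.02913e-09)/ln(0.135) = -18.5228/-2.00248 = 9.250.
Smallest integer k = 10.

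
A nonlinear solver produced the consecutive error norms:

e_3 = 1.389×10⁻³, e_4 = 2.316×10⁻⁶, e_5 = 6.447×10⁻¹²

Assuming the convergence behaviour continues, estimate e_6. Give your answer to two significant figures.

First estimate the order: p ≈ ln(e_5/e_4) / ln(e_4/e_3) = ln(6.447×10⁻¹²/2.316×10⁻⁶)/ln(2.316×10⁻⁶/1.389×10⁻³) = ln(2.78368e-06)/ln(0.00166739) ≈ 1.9998.
Then e_6 ≈ e_5·(e_5/e_4)^p = 6.447×10⁻¹²·(2.78368e-06)^1.9998 = 6.447×10⁻¹²·7.76872e-12 ≈ 5.008e-23.

5.0e-23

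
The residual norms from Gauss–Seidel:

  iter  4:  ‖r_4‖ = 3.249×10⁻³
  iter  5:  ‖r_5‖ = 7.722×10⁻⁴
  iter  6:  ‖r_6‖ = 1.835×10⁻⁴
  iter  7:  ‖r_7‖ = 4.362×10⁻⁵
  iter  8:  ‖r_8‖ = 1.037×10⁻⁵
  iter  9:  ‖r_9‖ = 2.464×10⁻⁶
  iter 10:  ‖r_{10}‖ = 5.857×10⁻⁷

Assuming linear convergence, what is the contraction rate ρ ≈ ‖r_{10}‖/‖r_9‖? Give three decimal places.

ρ ≈ ‖r_{10}‖/‖r_9‖ = 5.857×10⁻⁷/2.464×10⁻⁶ = 0.23770

0.238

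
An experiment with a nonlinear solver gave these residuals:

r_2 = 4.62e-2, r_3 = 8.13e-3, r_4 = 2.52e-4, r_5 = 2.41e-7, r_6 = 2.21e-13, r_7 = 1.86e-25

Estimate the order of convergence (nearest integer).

Consecutive ratios: r_7/r_6 = 1.86e-25/2.21e-13 = 8.41629e-13, r_6/r_5 = 2.21e-13/2.41e-7 = 9.17012e-07.
p ≈ ln(8.41629e-13)/ln(9.17012e-07) = -27.8034/-13.9021 ≈ 2.00.
So the convergence is quadratic (order 2).

2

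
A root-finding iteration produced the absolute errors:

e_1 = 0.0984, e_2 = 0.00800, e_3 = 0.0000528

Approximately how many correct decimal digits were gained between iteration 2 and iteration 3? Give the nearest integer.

2

Digits gained ≈ log₁₀(e_2/e_3) = log₁₀(0.00800/0.0000528) = log₁₀(151.515) ≈ 2.180.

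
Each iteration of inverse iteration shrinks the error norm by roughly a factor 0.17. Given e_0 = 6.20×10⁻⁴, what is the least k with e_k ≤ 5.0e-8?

6

After k steps, e_k ≈ 6.20×10⁻⁴·0.17^k.
Need 0.17^k ≤ 5.0e-8/6.20×10⁻⁴ = 8.06452e-05.
k ≥ ln(8.06452e-05)/ln(0.17) = -9.4255/-1.77196 = 5.319.
Smallest integer k = 6.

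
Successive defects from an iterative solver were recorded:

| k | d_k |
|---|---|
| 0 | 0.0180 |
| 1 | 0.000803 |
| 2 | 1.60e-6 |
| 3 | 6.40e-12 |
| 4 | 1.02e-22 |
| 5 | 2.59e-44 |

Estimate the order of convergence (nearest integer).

Consecutive ratios: d_5/d_4 = 2.59e-44/1.02e-22 = 2.53922e-22, d_4/d_3 = 1.02e-22/6.40e-12 = 1.59375e-11.
p ≈ ln(2.53922e-22)/ln(1.59375e-11) = -49.7250/-24.8623 ≈ 2.00.
So the convergence is quadratic (order 2).

2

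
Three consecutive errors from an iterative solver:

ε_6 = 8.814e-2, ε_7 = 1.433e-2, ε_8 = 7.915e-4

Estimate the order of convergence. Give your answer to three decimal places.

1.594

p ≈ ln(ε_8/ε_7) / ln(ε_7/ε_6)
  = ln(7.915e-4/1.433e-2) / ln(1.433e-2/8.814e-2)
  = ln(0.0552338) / ln(0.162582)
  = -2.896180 / -1.816573 ≈ 1.594310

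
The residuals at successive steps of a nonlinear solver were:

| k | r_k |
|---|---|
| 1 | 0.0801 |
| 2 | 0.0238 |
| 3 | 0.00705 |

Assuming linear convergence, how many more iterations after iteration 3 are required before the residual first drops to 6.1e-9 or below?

Rate ρ ≈ r_3/r_2 = 0.00705/0.0238 = 0.2962.
After j more steps, r_{3+j} ≈ 0.00705·ρ^j; need ρ^j ≤ 6.1e-9/0.00705 = 8.65248e-07.
j ≥ ln(8.65248e-07)/ln(0.2962) = -13.9602/-1.21672 = 11.474.
So 12 more iterations are needed.

12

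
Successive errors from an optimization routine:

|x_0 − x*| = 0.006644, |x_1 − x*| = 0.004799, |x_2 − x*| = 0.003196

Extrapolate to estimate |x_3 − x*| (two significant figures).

First estimate the order: p ≈ ln(|x_2 − x*|/|x_1 − x*|) / ln(|x_1 − x*|/|x_0 − x*|) = ln(0.003196/0.004799)/ln(0.004799/0.006644) = ln(0.665972)/ln(0.722306) ≈ 1.2496.
Then |x_3 − x*| ≈ |x_2 − x*|·(|x_2 − x*|/|x_1 − x*|)^p = 0.003196·(0.665972)^1.2496 = 0.003196·0.601715 ≈ 0.001923.

1.9e-3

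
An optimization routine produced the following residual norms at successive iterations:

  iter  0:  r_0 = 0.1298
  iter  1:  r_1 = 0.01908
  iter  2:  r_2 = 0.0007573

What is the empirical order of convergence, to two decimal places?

1.68

p ≈ ln(r_2/r_1) / ln(r_1/r_0)
  = ln(0.0007573/0.01908) / ln(0.01908/0.1298)
  = ln(0.0396908) / ln(0.146995)
  = -3.22664 / -1.91736 ≈ 1.68286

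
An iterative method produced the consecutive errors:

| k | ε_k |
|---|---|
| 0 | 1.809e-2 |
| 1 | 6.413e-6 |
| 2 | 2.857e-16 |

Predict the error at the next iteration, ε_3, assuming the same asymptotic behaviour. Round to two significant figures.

First estimate the order: p ≈ ln(ε_2/ε_1) / ln(ε_1/ε_0) = ln(2.857e-16/6.413e-6)/ln(6.413e-6/1.809e-2) = ln(4.45501e-11)/ln(0.000354505) ≈ 3.0000.
Then ε_3 ≈ ε_2·(ε_2/ε_1)^p = 2.857e-16·(4.45501e-11)^3.0000 = 2.857e-16·8.84191e-32 ≈ 2.526e-47.

2.5e-47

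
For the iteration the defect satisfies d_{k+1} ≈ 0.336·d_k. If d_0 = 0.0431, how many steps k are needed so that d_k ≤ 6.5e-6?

9

After k steps, d_k ≈ 0.0431·0.336^k.
Need 0.336^k ≤ 6.5e-6/0.0431 = 0.000150812.
k ≥ ln(0.000150812)/ln(0.336) = -8.7995/-1.09064 = 8.068.
Smallest integer k = 9.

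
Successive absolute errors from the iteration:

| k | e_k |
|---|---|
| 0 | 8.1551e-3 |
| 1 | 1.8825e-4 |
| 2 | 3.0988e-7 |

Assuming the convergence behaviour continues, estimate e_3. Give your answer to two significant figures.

First estimate the order: p ≈ ln(e_2/e_1) / ln(e_1/e_0) = ln(3.0988e-7/1.8825e-4)/ln(1.8825e-4/8.1551e-3) = ln(0.00164611)/ln(0.0230837) ≈ 1.7007.
Then e_3 ≈ e_2·(e_2/e_1)^p = 3.0988e-7·(0.00164611)^1.7007 = 3.0988e-7·1.84515e-05 ≈ 5.718e-12.

5.7e-12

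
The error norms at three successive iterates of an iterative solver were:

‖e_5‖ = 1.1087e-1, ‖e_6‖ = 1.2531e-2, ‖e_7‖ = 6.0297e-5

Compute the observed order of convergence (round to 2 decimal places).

2.45

p ≈ ln(‖e_7‖/‖e_6‖) / ln(‖e_6‖/‖e_5‖)
  = ln(6.0297e-5/1.2531e-2) / ln(1.2531e-2/1.1087e-1)
  = ln(0.00481183) / ln(0.113024)
  = -5.33668 / -2.18016 ≈ 2.44784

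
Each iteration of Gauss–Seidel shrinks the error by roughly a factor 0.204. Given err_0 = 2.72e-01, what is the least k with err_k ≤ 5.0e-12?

16

After k steps, err_k ≈ 2.72e-01·0.204^k.
Need 0.204^k ≤ 5.0e-12/2.72e-01 = 1.83824e-11.
k ≥ ln(1.83824e-11)/ln(0.204) = -24.7196/-1.58964 = 15.550.
Smallest integer k = 16.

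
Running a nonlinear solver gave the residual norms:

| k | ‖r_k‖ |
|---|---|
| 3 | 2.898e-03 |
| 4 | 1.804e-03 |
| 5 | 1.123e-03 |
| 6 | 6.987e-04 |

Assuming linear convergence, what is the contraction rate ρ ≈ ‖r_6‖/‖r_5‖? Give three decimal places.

ρ ≈ ‖r_6‖/‖r_5‖ = 6.987e-04/1.123e-03 = 0.62217

0.622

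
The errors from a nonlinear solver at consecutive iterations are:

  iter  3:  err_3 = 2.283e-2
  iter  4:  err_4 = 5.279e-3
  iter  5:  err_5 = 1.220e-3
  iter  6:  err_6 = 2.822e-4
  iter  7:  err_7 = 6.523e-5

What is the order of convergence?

1

Consecutive ratios: err_7/err_6 = 6.523e-5/2.822e-4 = 0.231148, err_6/err_5 = 2.822e-4/1.220e-3 = 0.231311.
p ≈ ln(0.231148)/ln(0.231311) = -1.4647/-1.4640 ≈ 1.00.
So the convergence is linear (order 1).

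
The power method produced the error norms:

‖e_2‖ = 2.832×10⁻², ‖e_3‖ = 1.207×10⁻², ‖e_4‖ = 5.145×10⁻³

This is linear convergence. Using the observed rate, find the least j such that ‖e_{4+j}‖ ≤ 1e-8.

Rate ρ ≈ ‖e_4‖/‖e_3‖ = 5.145×10⁻³/1.207×10⁻² = 0.4263.
After j more steps, ‖e_{4+j}‖ ≈ 5.145×10⁻³·ρ^j; need ρ^j ≤ 1e-8/5.145×10⁻³ = 1.94363e-06.
j ≥ ln(1.94363e-06)/ln(0.4263) = -13.1510/-0.85261 = 15.424.
So 16 more iterations are needed.

16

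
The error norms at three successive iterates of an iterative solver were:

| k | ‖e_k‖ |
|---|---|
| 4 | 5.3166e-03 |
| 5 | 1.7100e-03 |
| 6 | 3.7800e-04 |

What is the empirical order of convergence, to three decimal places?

p ≈ ln(‖e_6‖/‖e_5‖) / ln(‖e_5‖/‖e_4‖)
  = ln(3.7800e-04/1.7100e-03) / ln(1.7100e-03/5.3166e-03)
  = ln(0.221053) / ln(0.321634)
  = -1.509353 / -1.134341 ≈ 1.330599

1.331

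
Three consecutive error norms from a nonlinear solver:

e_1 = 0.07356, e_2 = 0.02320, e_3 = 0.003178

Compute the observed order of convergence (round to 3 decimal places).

p ≈ ln(e_3/e_2) / ln(e_2/e_1)
  = ln(0.003178/0.02320) / ln(0.02320/0.07356)
  = ln(0.136983) / ln(0.315389)
  = -1.987898 / -1.153948 ≈ 1.722693

1.723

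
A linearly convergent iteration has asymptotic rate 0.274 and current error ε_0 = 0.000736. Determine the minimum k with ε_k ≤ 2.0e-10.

After k steps, ε_k ≈ 0.000736·0.274^k.
Need 0.274^k ≤ 2.0e-10/0.000736 = 2.71739e-07.
k ≥ ln(2.71739e-07)/ln(0.274) = -15.1184/-1.29463 = 11.678.
Smallest integer k = 12.

12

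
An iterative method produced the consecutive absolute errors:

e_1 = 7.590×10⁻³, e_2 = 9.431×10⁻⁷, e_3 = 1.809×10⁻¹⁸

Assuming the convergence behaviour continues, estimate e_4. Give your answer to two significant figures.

1.3e-53

First estimate the order: p ≈ ln(e_3/e_2) / ln(e_2/e_1) = ln(1.809×10⁻¹⁸/9.431×10⁻⁷)/ln(9.431×10⁻⁷/7.590×10⁻³) = ln(1.91814e-12)/ln(0.000124256) ≈ 3.0000.
Then e_4 ≈ e_3·(e_3/e_2)^p = 1.809×10⁻¹⁸·(1.91814e-12)^3.0000 = 1.809×10⁻¹⁸·7.05734e-36 ≈ 1.277e-53.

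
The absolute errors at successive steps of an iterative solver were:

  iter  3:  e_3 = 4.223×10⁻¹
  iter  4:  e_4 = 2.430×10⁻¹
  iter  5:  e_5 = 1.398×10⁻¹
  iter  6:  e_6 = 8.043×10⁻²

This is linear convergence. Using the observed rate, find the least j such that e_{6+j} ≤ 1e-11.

Rate ρ ≈ e_6/e_5 = 8.043×10⁻²/1.398×10⁻¹ = 0.5753.
After j more steps, e_{6+j} ≈ 8.043×10⁻²·ρ^j; need ρ^j ≤ 1e-11/8.043×10⁻² = 1.24332e-10.
j ≥ ln(1.24332e-10)/ln(0.5753) = -22.8081/-0.55286 = 41.255.
So 42 more iterations are needed.

42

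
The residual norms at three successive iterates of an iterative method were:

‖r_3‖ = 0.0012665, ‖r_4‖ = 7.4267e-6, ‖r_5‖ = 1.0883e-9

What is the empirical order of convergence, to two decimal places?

1.72

p ≈ ln(‖r_5‖/‖r_4‖) / ln(‖r_4‖/‖r_3‖)
  = ln(1.0883e-9/7.4267e-6) / ln(7.4267e-6/0.0012665)
  = ln(0.000146539) / ln(0.00586396)
  = -8.82822 / -5.13893 ≈ 1.71791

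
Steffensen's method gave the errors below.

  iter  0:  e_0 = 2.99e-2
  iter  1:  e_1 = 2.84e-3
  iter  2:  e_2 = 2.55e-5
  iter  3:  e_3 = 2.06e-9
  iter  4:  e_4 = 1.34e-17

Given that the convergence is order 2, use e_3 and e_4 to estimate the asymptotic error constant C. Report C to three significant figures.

3.16

C ≈ e_4 / e_3^2
  = 1.34e-17 / (2.06e-9)^2
  = 1.34e-17 / 4.2436e-18 ≈ 3.1577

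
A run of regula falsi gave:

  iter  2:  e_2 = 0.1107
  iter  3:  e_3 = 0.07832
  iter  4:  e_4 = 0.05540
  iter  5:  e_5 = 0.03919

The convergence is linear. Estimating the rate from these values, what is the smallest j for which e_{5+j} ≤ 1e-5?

24

Rate ρ ≈ e_5/e_4 = 0.03919/0.05540 = 0.7074.
After j more steps, e_{5+j} ≈ 0.03919·ρ^j; need ρ^j ≤ 1e-5/0.03919 = 0.000255167.
j ≥ ln(0.000255167)/ln(0.7074) = -8.2736/-0.34616 = 23.901.
So 24 more iterations are needed.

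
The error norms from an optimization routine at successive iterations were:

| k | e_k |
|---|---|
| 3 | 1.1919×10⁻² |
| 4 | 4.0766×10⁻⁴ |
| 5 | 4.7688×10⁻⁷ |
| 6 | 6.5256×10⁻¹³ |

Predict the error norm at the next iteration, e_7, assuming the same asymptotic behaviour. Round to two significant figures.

First estimate the order: p ≈ ln(e_6/e_5) / ln(e_5/e_4) = ln(6.5256×10⁻¹³/4.7688×10⁻⁷)/ln(4.7688×10⁻⁷/4.0766×10⁻⁴) = ln(1.36839e-06)/ln(0.0011698) ≈ 2.0000.
Then e_7 ≈ e_6·(e_6/e_5)^p = 6.5256×10⁻¹³·(1.36839e-06)^2.0000 = 6.5256×10⁻¹³·1.87249e-12 ≈ 1.222e-24.

1.2e-24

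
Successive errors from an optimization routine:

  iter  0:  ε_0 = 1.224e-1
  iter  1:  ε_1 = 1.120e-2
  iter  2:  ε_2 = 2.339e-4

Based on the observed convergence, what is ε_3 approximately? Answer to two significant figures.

4.5e-7

First estimate the order: p ≈ ln(ε_2/ε_1) / ln(ε_1/ε_0) = ln(2.339e-4/1.120e-2)/ln(1.120e-2/1.224e-1) = ln(0.0208839)/ln(0.0915033) ≈ 1.6178.
Then ε_3 ≈ ε_2·(ε_2/ε_1)^p = 2.339e-4·(0.0208839)^1.6178 = 2.339e-4·0.00191334 ≈ 4.475e-07.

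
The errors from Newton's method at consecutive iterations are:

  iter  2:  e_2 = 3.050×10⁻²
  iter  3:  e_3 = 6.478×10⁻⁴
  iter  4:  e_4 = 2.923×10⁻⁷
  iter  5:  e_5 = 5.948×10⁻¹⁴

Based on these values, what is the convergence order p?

Consecutive ratios: e_5/e_4 = 5.948×10⁻¹⁴/2.923×10⁻⁷ = 2.0349e-07, e_4/e_3 = 2.923×10⁻⁷/6.478×10⁻⁴ = 0.00045122.
p ≈ ln(2.0349e-07)/ln(0.00045122) = -15.4077/-7.7036 ≈ 2.00.
So the convergence is quadratic (order 2).

2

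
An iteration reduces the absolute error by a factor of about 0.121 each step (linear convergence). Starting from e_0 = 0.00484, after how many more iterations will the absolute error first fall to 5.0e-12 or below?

After k steps, e_k ≈ 0.00484·0.121^k.
Need 0.121^k ≤ 5.0e-12/0.00484 = 1.03306e-09.
k ≥ ln(1.03306e-09)/ln(0.121) = -20.6907/-2.11196 = 9.797.
Smallest integer k = 10.

10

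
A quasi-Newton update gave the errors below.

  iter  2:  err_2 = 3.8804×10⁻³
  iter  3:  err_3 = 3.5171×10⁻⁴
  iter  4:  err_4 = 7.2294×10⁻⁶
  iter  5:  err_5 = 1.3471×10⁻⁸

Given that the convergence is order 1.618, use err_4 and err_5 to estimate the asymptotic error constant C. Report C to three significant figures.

2.80

C ≈ err_5 / err_4^1.618
  = 1.3471×10⁻⁸ / (7.2294×10⁻⁶)^1.618
  = 1.3471×10⁻⁸ / 4.8087e-09 ≈ 2.8014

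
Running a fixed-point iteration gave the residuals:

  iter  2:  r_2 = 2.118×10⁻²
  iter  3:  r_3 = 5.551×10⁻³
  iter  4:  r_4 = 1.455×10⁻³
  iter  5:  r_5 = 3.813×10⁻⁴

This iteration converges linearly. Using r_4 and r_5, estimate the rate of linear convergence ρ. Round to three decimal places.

0.262

ρ ≈ r_5/r_4 = 3.813×10⁻⁴/1.455×10⁻³ = 0.26206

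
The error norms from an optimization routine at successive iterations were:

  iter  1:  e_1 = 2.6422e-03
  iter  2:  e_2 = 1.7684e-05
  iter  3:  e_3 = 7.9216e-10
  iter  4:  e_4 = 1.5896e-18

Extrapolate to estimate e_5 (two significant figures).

First estimate the order: p ≈ ln(e_4/e_3) / ln(e_3/e_2) = ln(1.5896e-18/7.9216e-10)/ln(7.9216e-10/1.7684e-05) = ln(2.00667e-09)/ln(4.47953e-05) ≈ 2.0000.
Then e_5 ≈ e_4·(e_4/e_3)^p = 1.5896e-18·(2.00667e-09)^2.0000 = 1.5896e-18·4.02672e-18 ≈ 6.401e-36.

6.4e-36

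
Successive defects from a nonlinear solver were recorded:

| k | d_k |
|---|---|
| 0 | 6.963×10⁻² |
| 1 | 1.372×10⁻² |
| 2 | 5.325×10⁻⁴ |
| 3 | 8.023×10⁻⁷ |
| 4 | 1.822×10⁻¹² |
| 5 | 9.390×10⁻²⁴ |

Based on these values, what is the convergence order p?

Consecutive ratios: d_5/d_4 = 9.390×10⁻²⁴/1.822×10⁻¹² = 5.15368e-12, d_4/d_3 = 1.822×10⁻¹²/8.023×10⁻⁷ = 2.27097e-06.
p ≈ ln(5.15368e-12)/ln(2.27097e-06) = -25.9913/-12.9953 ≈ 2.00.
So the convergence is quadratic (order 2).

2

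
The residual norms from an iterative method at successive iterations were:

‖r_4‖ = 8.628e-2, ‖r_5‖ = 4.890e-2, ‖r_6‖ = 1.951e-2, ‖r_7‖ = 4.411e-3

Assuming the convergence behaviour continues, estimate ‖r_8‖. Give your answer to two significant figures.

First estimate the order: p ≈ ln(‖r_7‖/‖r_6‖) / ln(‖r_6‖/‖r_5‖) = ln(4.411e-3/1.951e-2)/ln(1.951e-2/4.890e-2) = ln(0.226089)/ln(0.398978) ≈ 1.6181.
Then ‖r_8‖ ≈ ‖r_7‖·(‖r_7‖/‖r_6‖)^p = 4.411e-3·(0.226089)^1.6181 = 4.411e-3·0.0901902 ≈ 0.0003978.

4.0e-4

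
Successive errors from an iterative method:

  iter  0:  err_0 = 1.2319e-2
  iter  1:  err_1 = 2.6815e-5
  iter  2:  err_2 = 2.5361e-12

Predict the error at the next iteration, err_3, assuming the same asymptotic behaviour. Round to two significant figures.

First estimate the order: p ≈ ln(err_2/err_1) / ln(err_1/err_0) = ln(2.5361e-12/2.6815e-5)/ln(2.6815e-5/1.2319e-2) = ln(9.45777e-08)/ln(0.00217672) ≈ 2.6385.
Then err_3 ≈ err_2·(err_2/err_1)^p = 2.5361e-12·(9.45777e-08)^2.6385 = 2.5361e-12·2.92832e-19 ≈ 7.427e-31.

7.4e-31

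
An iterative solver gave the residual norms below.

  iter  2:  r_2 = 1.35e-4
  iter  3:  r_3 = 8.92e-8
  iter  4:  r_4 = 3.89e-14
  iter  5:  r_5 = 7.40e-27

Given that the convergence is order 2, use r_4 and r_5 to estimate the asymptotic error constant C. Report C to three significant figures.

C ≈ r_5 / r_4^2
  = 7.40e-27 / (3.89e-14)^2
  = 7.40e-27 / 1.51321e-27 ≈ 4.8903

4.89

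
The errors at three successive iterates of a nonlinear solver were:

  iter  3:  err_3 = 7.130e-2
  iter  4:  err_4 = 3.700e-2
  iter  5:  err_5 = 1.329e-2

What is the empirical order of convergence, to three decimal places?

p ≈ ln(err_5/err_4) / ln(err_4/err_3)
  = ln(1.329e-2/3.700e-2) / ln(3.700e-2/7.130e-2)
  = ln(0.359189) / ln(0.518934)
  = -1.023907 / -0.655979 ≈ 1.560884

1.561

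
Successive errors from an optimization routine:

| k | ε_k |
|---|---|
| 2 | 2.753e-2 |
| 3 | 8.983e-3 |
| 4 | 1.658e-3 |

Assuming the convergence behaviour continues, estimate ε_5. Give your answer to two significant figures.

First estimate the order: p ≈ ln(ε_4/ε_3) / ln(ε_3/ε_2) = ln(1.658e-3/8.983e-3)/ln(8.983e-3/2.753e-2) = ln(0.184571)/ln(0.326299) ≈ 1.5088.
Then ε_5 ≈ ε_4·(ε_4/ε_3)^p = 1.658e-3·(0.184571)^1.5088 = 1.658e-3·0.0781245 ≈ 0.0001295.

1.3e-4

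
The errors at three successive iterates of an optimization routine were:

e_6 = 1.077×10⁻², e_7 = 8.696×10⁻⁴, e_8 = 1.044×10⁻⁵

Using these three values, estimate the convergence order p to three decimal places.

p ≈ ln(e_8/e_7) / ln(e_7/e_6)
  = ln(1.044×10⁻⁵/8.696×10⁻⁴) / ln(8.696×10⁻⁴/1.077×10⁻²)
  = ln(0.0120055) / ln(0.0807428)
  = -4.422390 / -2.516486 ≈ 1.757367

1.757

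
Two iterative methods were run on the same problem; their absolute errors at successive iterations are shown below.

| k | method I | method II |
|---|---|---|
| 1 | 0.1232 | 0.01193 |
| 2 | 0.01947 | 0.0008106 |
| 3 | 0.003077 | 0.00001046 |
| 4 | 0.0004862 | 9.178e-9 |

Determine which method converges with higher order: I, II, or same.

Method I: p ≈ ln(0.0004862/0.003077)/ln(0.003077/0.01947) ≈ 1.00.
Method II: p ≈ ln(9.178e-9/0.00001046)/ln(0.00001046/0.0008106) ≈ 1.62.
Method II has the higher order (≈1.6 vs ≈1.0).

II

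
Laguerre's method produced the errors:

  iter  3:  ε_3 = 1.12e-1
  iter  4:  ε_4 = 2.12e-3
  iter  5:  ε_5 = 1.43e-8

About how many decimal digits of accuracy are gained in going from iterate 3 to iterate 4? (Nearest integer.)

Digits gained ≈ log₁₀(ε_3/ε_4) = log₁₀(1.12e-1/2.12e-3) = log₁₀(52.8302) ≈ 1.723.

2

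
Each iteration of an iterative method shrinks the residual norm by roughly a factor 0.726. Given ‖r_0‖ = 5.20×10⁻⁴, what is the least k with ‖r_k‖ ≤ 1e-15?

After k steps, ‖r_k‖ ≈ 5.20×10⁻⁴·0.726^k.
Need 0.726^k ≤ 1e-15/5.20×10⁻⁴ = 1.92308e-12.
k ≥ ln(1.92308e-12)/ln(0.726) = -26.9771/-0.32021 = 84.248.
Smallest integer k = 85.

85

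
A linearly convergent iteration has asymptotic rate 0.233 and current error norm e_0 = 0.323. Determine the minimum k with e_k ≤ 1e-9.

After k steps, e_k ≈ 0.323·0.233^k.
Need 0.233^k ≤ 1e-9/0.323 = 3.09598e-09.
k ≥ ln(3.09598e-09)/ln(0.233) = -19.5932/-1.45672 = 13.450.
Smallest integer k = 14.

14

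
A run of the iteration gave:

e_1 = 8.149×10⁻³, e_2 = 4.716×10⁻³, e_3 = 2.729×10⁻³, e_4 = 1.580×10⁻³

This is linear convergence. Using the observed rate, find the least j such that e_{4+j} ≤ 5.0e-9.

Rate ρ ≈ e_4/e_3 = 1.580×10⁻³/2.729×10⁻³ = 0.5790.
After j more steps, e_{4+j} ≈ 1.580×10⁻³·ρ^j; need ρ^j ≤ 5.0e-9/1.580×10⁻³ = 3.16456e-06.
j ≥ ln(3.16456e-06)/ln(0.5790) = -12.6635/-0.54645 = 23.174.
So 24 more iterations are needed.

24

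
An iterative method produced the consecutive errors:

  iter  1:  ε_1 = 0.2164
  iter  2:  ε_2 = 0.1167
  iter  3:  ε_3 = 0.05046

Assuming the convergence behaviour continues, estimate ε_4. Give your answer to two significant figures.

First estimate the order: p ≈ ln(ε_3/ε_2) / ln(ε_2/ε_1) = ln(0.05046/0.1167)/ln(0.1167/0.2164) = ln(0.432391)/ln(0.539279) ≈ 1.3577.
Then ε_4 ≈ ε_3·(ε_3/ε_2)^p = 0.05046·(0.432391)^1.3577 = 0.05046·0.320354 ≈ 0.01617.

1.6e-2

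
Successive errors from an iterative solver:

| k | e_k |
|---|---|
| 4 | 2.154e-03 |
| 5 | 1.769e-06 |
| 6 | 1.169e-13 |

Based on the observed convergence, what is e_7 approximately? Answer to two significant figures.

First estimate the order: p ≈ ln(e_6/e_5) / ln(e_5/e_4) = ln(1.169e-13/1.769e-06)/ln(1.769e-06/2.154e-03) = ln(6.60825e-08)/ln(0.000821263) ≈ 2.3270.
Then e_7 ≈ e_6·(e_6/e_5)^p = 1.169e-13·(6.60825e-08)^2.3270 = 1.169e-13·1.96038e-17 ≈ 2.292e-30.

2.3e-30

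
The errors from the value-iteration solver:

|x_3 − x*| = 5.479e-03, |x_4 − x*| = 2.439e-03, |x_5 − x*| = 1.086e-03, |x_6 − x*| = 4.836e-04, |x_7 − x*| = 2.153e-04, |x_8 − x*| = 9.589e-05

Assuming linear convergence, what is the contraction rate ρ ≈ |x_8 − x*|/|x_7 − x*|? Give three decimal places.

0.445

ρ ≈ |x_8 − x*|/|x_7 − x*| = 9.589e-05/2.153e-04 = 0.44538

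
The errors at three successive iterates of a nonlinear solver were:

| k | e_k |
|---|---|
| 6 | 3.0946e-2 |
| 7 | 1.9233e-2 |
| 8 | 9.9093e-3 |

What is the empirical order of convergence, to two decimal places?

1.39

p ≈ ln(e_8/e_7) / ln(e_7/e_6)
  = ln(9.9093e-3/1.9233e-2) / ln(1.9233e-2/3.0946e-2)
  = ln(0.515224) / ln(0.621502)
  = -0.66315 / -0.47562 ≈ 1.39429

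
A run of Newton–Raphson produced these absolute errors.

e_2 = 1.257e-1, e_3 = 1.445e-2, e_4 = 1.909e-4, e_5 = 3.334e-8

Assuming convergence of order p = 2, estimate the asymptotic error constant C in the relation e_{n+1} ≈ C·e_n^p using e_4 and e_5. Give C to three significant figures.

C ≈ e_5 / e_4^2
  = 3.334e-8 / (1.909e-4)^2
  = 3.334e-8 / 3.64428e-08 ≈ 0.91486

0.915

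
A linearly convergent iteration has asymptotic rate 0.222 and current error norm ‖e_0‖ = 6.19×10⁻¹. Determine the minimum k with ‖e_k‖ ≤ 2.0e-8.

12

After k steps, ‖e_k‖ ≈ 6.19×10⁻¹·0.222^k.
Need 0.222^k ≤ 2.0e-8/6.19×10⁻¹ = 3.23102e-08.
k ≥ ln(3.23102e-08)/ln(0.222) = -17.2479/-1.50508 = 11.460.
Smallest integer k = 12.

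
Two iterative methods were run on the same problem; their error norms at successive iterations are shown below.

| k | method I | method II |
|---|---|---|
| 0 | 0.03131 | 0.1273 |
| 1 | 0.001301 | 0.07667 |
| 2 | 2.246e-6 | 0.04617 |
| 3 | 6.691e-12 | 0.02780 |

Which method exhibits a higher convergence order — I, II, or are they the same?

I

Method I: p ≈ ln(6.691e-12/2.246e-6)/ln(2.246e-6/0.001301) ≈ 2.00.
Method II: p ≈ ln(0.02780/0.04617)/ln(0.04617/0.07667) ≈ 1.00.
Method I has the higher order (≈2.0 vs ≈1.0).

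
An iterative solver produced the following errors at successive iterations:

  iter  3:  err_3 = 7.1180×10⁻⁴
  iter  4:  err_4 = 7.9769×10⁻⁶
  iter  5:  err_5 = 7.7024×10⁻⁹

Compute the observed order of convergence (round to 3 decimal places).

1.546

p ≈ ln(err_5/err_4) / ln(err_4/err_3)
  = ln(7.7024×10⁻⁹/7.9769×10⁻⁶) / ln(7.9769×10⁻⁶/7.1180×10⁻⁴)
  = ln(0.000965588) / ln(0.0112067)
  = -6.942773 / -4.491243 ≈ 1.545847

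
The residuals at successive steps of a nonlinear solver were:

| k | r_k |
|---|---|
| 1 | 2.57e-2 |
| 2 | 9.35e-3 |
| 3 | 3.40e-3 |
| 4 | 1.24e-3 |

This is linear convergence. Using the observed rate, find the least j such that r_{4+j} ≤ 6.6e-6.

Rate ρ ≈ r_4/r_3 = 1.24e-3/3.40e-3 = 0.3647.
After j more steps, r_{4+j} ≈ 1.24e-3·ρ^j; need ρ^j ≤ 6.6e-6/1.24e-3 = 0.00532258.
j ≥ ln(0.00532258)/ln(0.3647) = -5.2358/-1.00868 = 5.191.
So 6 more iterations are needed.

6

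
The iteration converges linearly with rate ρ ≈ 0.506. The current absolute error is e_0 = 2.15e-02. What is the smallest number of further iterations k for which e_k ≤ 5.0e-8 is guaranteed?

20

After k steps, e_k ≈ 2.15e-02·0.506^k.
Need 0.506^k ≤ 5.0e-8/2.15e-02 = 2.32558e-06.
k ≥ ln(2.32558e-06)/ln(0.506) = -12.9715/-0.68122 = 19.042.
Smallest integer k = 20.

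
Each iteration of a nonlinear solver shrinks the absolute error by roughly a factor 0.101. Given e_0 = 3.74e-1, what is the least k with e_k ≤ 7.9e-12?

11

After k steps, e_k ≈ 3.74e-1·0.101^k.
Need 0.101^k ≤ 7.9e-12/3.74e-1 = 2.1123e-11.
k ≥ ln(2.1123e-11)/ln(0.101) = -24.5807/-2.29263 = 10.722.
Smallest integer k = 11.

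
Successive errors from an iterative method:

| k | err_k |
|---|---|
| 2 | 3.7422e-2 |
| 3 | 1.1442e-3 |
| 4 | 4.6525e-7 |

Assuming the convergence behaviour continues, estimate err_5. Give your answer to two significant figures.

1.2e-14

First estimate the order: p ≈ ln(err_4/err_3) / ln(err_3/err_2) = ln(4.6525e-7/1.1442e-3)/ln(1.1442e-3/3.7422e-2) = ln(0.000406616)/ln(0.0305756) ≈ 2.2387.
Then err_5 ≈ err_4·(err_4/err_3)^p = 4.6525e-7·(0.000406616)^2.2387 = 4.6525e-7·2.56437e-08 ≈ 1.193e-14.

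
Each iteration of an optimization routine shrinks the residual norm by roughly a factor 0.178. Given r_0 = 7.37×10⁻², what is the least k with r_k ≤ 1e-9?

11

After k steps, r_k ≈ 7.37×10⁻²·0.178^k.
Need 0.178^k ≤ 1e-9/7.37×10⁻² = 1.35685e-08.
k ≥ ln(1.35685e-08)/ln(0.178) = -18.1155/-1.72597 = 10.496.
Smallest integer k = 11.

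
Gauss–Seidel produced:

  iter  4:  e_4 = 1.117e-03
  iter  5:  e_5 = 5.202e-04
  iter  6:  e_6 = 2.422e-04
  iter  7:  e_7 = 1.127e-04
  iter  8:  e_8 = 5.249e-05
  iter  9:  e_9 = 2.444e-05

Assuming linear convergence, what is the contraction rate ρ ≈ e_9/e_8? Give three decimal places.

0.466

ρ ≈ e_9/e_8 = 2.444e-05/5.249e-05 = 0.46561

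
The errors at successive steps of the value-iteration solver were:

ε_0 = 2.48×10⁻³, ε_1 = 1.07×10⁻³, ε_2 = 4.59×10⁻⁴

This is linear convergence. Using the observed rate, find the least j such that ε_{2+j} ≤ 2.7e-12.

23

Rate ρ ≈ ε_2/ε_1 = 4.59×10⁻⁴/1.07×10⁻³ = 0.4290.
After j more steps, ε_{2+j} ≈ 4.59×10⁻⁴·ρ^j; need ρ^j ≤ 2.7e-12/4.59×10⁻⁴ = 5.88235e-09.
j ≥ ln(5.88235e-09)/ln(0.4290) = -18.9513/-0.84630 = 22.393.
So 23 more iterations are needed.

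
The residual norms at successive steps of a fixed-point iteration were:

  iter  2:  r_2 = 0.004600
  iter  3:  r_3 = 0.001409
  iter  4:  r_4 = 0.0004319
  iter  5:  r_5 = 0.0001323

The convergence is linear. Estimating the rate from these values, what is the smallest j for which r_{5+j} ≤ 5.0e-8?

Rate ρ ≈ r_5/r_4 = 0.0001323/0.0004319 = 0.3063.
After j more steps, r_{5+j} ≈ 0.0001323·ρ^j; need ρ^j ≤ 5.0e-8/0.0001323 = 0.000377929.
j ≥ ln(0.000377929)/ln(0.3063) = -7.8808/-1.18319 = 6.661.
So 7 more iterations are needed.

7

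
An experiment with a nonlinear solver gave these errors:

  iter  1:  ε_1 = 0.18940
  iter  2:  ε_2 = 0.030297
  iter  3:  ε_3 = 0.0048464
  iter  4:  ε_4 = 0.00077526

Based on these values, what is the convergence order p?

1

Consecutive ratios: ε_4/ε_3 = 0.00077526/0.0048464 = 0.159966, ε_3/ε_2 = 0.0048464/0.030297 = 0.159963.
p ≈ ln(0.159966)/ln(0.159963) = -1.8328/-1.8328 ≈ 1.00.
So the convergence is linear (order 1).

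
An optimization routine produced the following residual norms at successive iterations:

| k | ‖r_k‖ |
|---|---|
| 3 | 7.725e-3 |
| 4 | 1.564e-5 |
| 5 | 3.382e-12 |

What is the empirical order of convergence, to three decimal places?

p ≈ ln(‖r_5‖/‖r_4‖) / ln(‖r_4‖/‖r_3‖)
  = ln(3.382e-12/1.564e-5) / ln(1.564e-5/7.725e-3)
  = ln(2.1624e-07) / ln(0.0020246)
  = -15.346877 / -6.202383 ≈ 2.474352

2.474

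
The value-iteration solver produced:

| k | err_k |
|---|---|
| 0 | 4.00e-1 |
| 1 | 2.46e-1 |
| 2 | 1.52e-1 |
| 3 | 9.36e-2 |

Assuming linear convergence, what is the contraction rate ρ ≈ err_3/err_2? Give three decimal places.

0.616

ρ ≈ err_3/err_2 = 9.36e-2/1.52e-1 = 0.61579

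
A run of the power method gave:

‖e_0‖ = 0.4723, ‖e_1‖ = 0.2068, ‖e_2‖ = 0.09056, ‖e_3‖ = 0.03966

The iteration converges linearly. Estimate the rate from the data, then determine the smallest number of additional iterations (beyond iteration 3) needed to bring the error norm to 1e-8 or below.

Rate ρ ≈ ‖e_3‖/‖e_2‖ = 0.03966/0.09056 = 0.4379.
After j more steps, ‖e_{3+j}‖ ≈ 0.03966·ρ^j; need ρ^j ≤ 1e-8/0.03966 = 2.52143e-07.
j ≥ ln(2.52143e-07)/ln(0.4379) = -15.1933/-0.82576 = 18.399.
So 19 more iterations are needed.

19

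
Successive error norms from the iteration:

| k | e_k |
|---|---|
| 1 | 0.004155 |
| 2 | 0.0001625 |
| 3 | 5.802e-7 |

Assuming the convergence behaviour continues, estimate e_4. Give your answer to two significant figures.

3.2e-11

First estimate the order: p ≈ ln(e_3/e_2) / ln(e_2/e_1) = ln(5.802e-7/0.0001625)/ln(0.0001625/0.004155) = ln(0.00357046)/ln(0.0391095) ≈ 1.7385.
Then e_4 ≈ e_3·(e_3/e_2)^p = 5.802e-7·(0.00357046)^1.7385 = 5.802e-7·5.56431e-05 ≈ 3.228e-11.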